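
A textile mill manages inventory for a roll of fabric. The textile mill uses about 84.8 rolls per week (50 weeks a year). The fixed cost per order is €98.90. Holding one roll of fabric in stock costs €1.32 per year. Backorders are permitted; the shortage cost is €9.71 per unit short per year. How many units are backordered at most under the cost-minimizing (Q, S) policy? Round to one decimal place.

Annual demand D = 84.8 × 50 = 4,240.
With planned backorders, Q* = √(2DS/H) · √((H+B)/B).
√(2DS/H) = √(2 × 4,240 × 98.9 / 1.32) = 797.093.
√((H+B)/B) = √((1.32+9.71)/9.71) = 1.0658.
Q* ≈ 849.547.
S* = Q* · H/(H+B) = 849.547 × 1.32/11.03 ≈ 101.668.

S* ≈ 101.7 rolls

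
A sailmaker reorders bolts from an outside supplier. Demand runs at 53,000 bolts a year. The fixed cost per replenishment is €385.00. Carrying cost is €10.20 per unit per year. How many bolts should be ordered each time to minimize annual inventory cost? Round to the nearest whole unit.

Q* ≈ 2,000 bolts

EOQ = √(2DS / H) = √(2 × 53,000 × 385 / 10.2).
= √(40,810,000 / 10.2) = √4,000,980.3922 ≈ 2000.245.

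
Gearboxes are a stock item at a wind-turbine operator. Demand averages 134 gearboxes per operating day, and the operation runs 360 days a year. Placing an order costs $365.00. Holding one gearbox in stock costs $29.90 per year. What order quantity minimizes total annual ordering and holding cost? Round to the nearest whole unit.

Annual demand D = 134 × 360 = 48,240.
EOQ = √(2DS / H) = √(2 × 48,240 × 365 / 29.9).
= √(35,215,200 / 29.9) = √1,177,765.8863 ≈ 1085.249.

Q* ≈ 1,085 gearboxes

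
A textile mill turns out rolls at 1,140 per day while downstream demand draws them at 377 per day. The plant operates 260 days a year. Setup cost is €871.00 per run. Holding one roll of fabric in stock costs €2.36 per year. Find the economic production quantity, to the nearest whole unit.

Q* ≈ 10,397 rolls

Annual demand D = 377 × 260 = 98,020.
Production build-up factor (1 − d/p) = 1 − 377/1,140 = 0.6693.
Q* = √(2DS / (H(1 − d/p))) = √(2 × 98,020 × 871 / (2.36 × 0.6693)).
= √(170,750,840 / 1.5795) ≈ 10397.180.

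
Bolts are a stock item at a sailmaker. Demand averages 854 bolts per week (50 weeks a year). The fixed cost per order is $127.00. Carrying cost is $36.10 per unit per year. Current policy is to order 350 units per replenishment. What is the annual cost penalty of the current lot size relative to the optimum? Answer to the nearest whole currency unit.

Annual demand D = 854 × 50 = 42,700.
EOQ = √(2DS/H) = √(2 × 42,700 × 127 / 36.1) ≈ 548.12.
Cost at Q* = (D/Q*)S + (Q*/2)H = √(2DSH) ≈ $19,787.20.
Cost at Q = 350: (42,700/350)×127 + (350/2)×36.1 = $15,494.00 + $6,317.50 = $21,811.50.
Excess = $21,811.50 − $19,787.20 = $2,024.30.

Extra cost ≈ $2,024 per year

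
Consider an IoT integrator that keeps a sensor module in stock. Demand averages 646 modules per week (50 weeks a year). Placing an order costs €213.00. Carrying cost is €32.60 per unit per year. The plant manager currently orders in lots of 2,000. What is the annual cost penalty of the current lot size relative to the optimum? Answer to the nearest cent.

Annual demand D = 646 × 50 = 32,300.
EOQ = √(2DS/H) = √(2 × 32,300 × 213 / 32.6) ≈ 649.68.
Cost at Q* = (D/Q*)S + (Q*/2)H = √(2DSH) ≈ €21,179.46.
Cost at Q = 2,000: (32,300/2,000)×213 + (2,000/2)×32.6 = €3,439.95 + €32,600.00 = €36,039.95.
Excess = €36,039.95 − €21,179.46 = €14,860.49.

Extra cost ≈ €14,860.49 per year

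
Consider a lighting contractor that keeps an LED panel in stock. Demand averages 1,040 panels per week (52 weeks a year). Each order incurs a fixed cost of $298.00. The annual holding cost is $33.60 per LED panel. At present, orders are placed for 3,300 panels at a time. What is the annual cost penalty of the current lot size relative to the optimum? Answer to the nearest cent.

Extra cost ≈ $27,414.86 per year

Annual demand D = 1,040 × 52 = 54,080.
EOQ = √(2DS/H) = √(2 × 54,080 × 298 / 33.6) ≈ 979.43.
Cost at Q* = (D/Q*)S + (Q*/2)H = √(2DSH) ≈ $32,908.73.
Cost at Q = 3,300: (54,080/3,300)×298 + (3,300/2)×33.6 = $4,883.59 + $55,440.00 = $60,323.59.
Excess = $60,323.59 − $32,908.73 = $27,414.86.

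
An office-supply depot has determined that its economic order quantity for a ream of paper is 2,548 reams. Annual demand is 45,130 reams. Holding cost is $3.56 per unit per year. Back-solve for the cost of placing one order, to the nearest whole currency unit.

Invert the EOQ relation Q*² = 2DS/H.
From Q* = √(2DS/H): S = Q*²H / (2D) = 2,548² × 3.56 / (2 × 45,130) = 256.0669.

S ≈ $256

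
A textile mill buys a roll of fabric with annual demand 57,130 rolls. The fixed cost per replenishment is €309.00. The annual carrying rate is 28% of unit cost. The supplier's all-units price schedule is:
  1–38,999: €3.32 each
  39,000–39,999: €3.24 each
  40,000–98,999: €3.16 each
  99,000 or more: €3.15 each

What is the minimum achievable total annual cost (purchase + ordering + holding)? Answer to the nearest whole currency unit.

TC* ≈ €195,401

Holding cost per unit per year at price C is H = 0.28·C.
Evaluate total cost at each tier's feasible EOQ or, if the EOQ is below the tier, at the tier's minimum quantity.
EOQ at €3.32 = 6162.8 (feasible in tier 1): TC = 57,130×€3.32 + (57,130/6162.8)×309 + (6162.8/2)×0.28×€3.32 = €195,400.54.
EOQ at €3.24 = 6238.4 < 39000, so use break Q=39000: TC = 57,130×€3.24 + (57,130/39000.0)×309 + (39000.0/2)×0.28×€3.24 = €203,244.25.
EOQ at €3.16 = 6316.9 < 40000, so use break Q=40000: TC = 57,130×€3.16 + (57,130/40000.0)×309 + (40000.0/2)×0.28×€3.16 = €198,668.13.
EOQ at €3.15 = 6326.9 < 99000, so use break Q=99000: TC = 57,130×€3.15 + (57,130/99000.0)×309 + (99000.0/2)×0.28×€3.15 = €223,796.81.
Lowest total cost among the candidates is at Q = 6162.8.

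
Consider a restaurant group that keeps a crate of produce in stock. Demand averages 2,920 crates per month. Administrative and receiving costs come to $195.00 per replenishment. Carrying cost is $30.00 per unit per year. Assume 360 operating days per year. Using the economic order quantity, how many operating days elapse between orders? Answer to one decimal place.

T ≈ 6.9 days

Annual demand D = 2,920 × 12 = 35,040.
EOQ = √(2DS/H) = √(2 × 35,040 × 195 / 30) ≈ 674.92.
Cycle time = Q*/D × 360 = 674.92 / 35,040 × 360 ≈ 6.934 days.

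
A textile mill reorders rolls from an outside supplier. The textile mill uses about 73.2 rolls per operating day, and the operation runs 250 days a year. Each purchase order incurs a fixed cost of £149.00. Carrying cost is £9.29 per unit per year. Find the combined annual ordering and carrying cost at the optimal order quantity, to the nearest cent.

Annual demand D = 73.2 × 250 = 18,300.
EOQ = √(2DS/H) = √(2 × 18,300 × 149 / 9.29) ≈ 766.17.
At the optimum the two cost components are equal, so total cost = 2·(Q*/2)H = Q*·H.
Minimum total = √(2DSH) = √(2 × 18,300 × 149 × 9.29) ≈ 7117.730.

TC* ≈ £7,117.73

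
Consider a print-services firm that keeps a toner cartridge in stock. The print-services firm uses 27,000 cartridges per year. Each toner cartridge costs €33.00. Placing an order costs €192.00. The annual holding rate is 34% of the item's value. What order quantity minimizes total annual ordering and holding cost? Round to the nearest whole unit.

Q* ≈ 961 cartridges

Holding cost H = 0.34 × €33.00 = €11.2200 per unit per year.
EOQ = √(2DS / H) = √(2 × 27,000 × 192 / 11.22).
= √(10,368,000 / 11.22) = √924,064.1711 ≈ 961.283.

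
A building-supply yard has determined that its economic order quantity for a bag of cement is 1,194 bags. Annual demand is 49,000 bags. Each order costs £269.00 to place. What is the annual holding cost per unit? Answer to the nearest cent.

Invert the EOQ relation Q*² = 2DS/H.
From Q* = √(2DS/H): H = 2DS / Q*² = 2 × 49,000 × 269 / 1,194² = 18.4914.

H ≈ £18.49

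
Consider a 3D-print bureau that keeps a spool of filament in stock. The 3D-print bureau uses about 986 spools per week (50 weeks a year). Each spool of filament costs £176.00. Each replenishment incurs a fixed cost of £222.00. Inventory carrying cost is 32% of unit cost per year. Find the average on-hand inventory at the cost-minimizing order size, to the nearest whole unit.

Annual demand D = 986 × 50 = 49,300.
Holding cost H = 0.32 × £176.00 = £56.3200 per unit per year.
Q* = √(2DS/H) = √(2 × 49,300 × 222 / 56.32) ≈ 623.42.
Average inventory = Q*/2 ≈ 623.42 / 2 = 311.712.

Average inventory ≈ 312 spools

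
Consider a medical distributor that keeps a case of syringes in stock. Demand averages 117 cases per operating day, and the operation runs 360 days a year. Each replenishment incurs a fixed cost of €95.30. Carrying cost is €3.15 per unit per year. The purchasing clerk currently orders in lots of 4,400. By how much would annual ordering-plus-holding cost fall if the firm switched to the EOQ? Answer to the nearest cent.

Extra cost ≈ €2,813.52 per year

Annual demand D = 117 × 360 = 42,120.
EOQ = √(2DS/H) = √(2 × 42,120 × 95.3 / 3.15) ≈ 1596.43.
Cost at Q* = (D/Q*)S + (Q*/2)H = √(2DSH) ≈ €5,028.76.
Cost at Q = 4,400: (42,120/4,400)×95.3 + (4,400/2)×3.15 = €912.28 + €6,930.00 = €7,842.28.
Excess = €7,842.28 − €5,028.76 = €2,813.52.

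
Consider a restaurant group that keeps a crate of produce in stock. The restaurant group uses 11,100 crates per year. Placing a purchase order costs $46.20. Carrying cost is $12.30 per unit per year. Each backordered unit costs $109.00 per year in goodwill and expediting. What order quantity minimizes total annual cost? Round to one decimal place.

Q* ≈ 304.6 crates

With planned backorders, Q* = √(2DS/H) · √((H+B)/B).
√(2DS/H) = √(2 × 11,100 × 46.2 / 12.3) = 288.765.
√((H+B)/B) = √((12.3+109)/109) = 1.0549.
Q* ≈ 304.623.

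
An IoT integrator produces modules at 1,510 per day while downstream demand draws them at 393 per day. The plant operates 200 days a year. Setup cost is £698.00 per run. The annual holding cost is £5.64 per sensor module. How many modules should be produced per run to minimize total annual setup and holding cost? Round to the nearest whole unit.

Q* ≈ 5,128 modules

Annual demand D = 393 × 200 = 78,600.
Production build-up factor (1 − d/p) = 1 − 393/1,510 = 0.7397.
Q* = √(2DS / (H(1 − d/p))) = √(2 × 78,600 × 698 / (5.64 × 0.7397)).
= √(109,725,600 / 4.1721) ≈ 5128.334.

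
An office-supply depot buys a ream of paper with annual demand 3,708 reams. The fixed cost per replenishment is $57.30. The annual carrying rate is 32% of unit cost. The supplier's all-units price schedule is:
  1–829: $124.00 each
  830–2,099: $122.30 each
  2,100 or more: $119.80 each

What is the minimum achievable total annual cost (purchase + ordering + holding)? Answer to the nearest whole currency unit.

TC* ≈ $463,898

Holding cost per unit per year at price C is H = 0.32·C.
Candidates are each tier's EOQ (if it falls in that tier) and each price-break quantity.
EOQ at $124.00 = 103.5 (feasible in tier 1): TC = 3,708×$124.00 + (3,708/103.5)×57.3 + (103.5/2)×0.32×$124.00 = $463,898.27.
EOQ at $122.30 = 104.2 < 830, so use break Q=830: TC = 3,708×$122.30 + (3,708/830.0)×57.3 + (830.0/2)×0.32×$122.30 = $469,985.83.
EOQ at $119.80 = 105.3 < 2100, so use break Q=2100: TC = 3,708×$119.80 + (3,708/2100.0)×57.3 + (2100.0/2)×0.32×$119.80 = $484,572.38.
Lowest total cost among the candidates is at Q = 103.5.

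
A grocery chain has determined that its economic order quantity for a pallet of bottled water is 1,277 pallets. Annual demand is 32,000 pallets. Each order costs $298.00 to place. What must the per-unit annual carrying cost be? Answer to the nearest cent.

Invert the EOQ relation Q*² = 2DS/H.
From Q* = √(2DS/H): H = 2DS / Q*² = 2 × 32,000 × 298 / 1,277² = 11.6954.

H ≈ $11.70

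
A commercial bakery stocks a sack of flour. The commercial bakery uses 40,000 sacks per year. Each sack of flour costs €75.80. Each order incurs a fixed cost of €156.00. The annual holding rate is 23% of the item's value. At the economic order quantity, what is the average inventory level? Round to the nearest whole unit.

Average inventory ≈ 423 sacks

Holding cost H = 0.23 × €75.80 = €17.4340 per unit per year.
The optimal lot size = √(2DS/H) = √(2 × 40,000 × 156 / 17.434) ≈ 846.07.
Average inventory = Q*/2 ≈ 846.07 / 2 = 423.037.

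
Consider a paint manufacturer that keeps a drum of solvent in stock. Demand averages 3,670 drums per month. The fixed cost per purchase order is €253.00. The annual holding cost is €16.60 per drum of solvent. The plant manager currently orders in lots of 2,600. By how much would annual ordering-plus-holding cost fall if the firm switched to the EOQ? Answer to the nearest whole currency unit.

Annual demand D = 3,670 × 12 = 44,040.
EOQ = √(2DS/H) = √(2 × 44,040 × 253 / 16.6) ≈ 1158.63.
Cost at Q* = (D/Q*)S + (Q*/2)H = √(2DSH) ≈ €19,233.26.
Cost at Q = 2,600: (44,040/2,600)×253 + (2,600/2)×16.6 = €4,285.43 + €21,580.00 = €25,865.43.
Excess = €25,865.43 − €19,233.26 = €6,632.17.

Extra cost ≈ €6,632 per year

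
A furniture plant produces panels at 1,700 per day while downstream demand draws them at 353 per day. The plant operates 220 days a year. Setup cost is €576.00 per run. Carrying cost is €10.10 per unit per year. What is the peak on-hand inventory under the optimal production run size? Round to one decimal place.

Annual demand D = 353 × 220 = 77,660.
Production build-up factor (1 − d/p) = 1 − 353/1,700 = 0.7924.
Q* = √(2DS / (H(1 − d/p))) = √(2 × 77,660 × 576 / (10.1 × 0.7924)).
= √(89,464,320 / 8.0028) ≈ 3343.528.
Maximum inventory = Q*(1 − d/p) = 3343.528 × 0.7924 ≈ 2649.254.

I_max ≈ 2,649.3 panels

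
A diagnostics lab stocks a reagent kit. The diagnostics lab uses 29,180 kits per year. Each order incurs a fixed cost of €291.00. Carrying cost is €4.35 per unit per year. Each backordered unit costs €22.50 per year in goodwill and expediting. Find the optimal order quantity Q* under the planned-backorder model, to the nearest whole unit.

With planned backorders, Q* = √(2DS/H) · √((H+B)/B).
√(2DS/H) = √(2 × 29,180 × 291 / 4.35) = 1975.875.
√((H+B)/B) = √((4.35+22.5)/22.5) = 1.0924.
Q* ≈ 2158.442.

Q* ≈ 2,158 kits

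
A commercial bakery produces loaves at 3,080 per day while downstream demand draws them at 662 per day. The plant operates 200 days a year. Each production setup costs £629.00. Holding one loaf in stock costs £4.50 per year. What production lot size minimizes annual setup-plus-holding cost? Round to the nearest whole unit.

Q* ≈ 6,866 loaves

Annual demand D = 662 × 200 = 132,400.
Production build-up factor (1 − d/p) = 1 − 662/3,080 = 0.7851.
Q* = √(2DS / (H(1 − d/p))) = √(2 × 132,400 × 629 / (4.5 × 0.7851)).
= √(166,559,200 / 3.5328) ≈ 6866.339.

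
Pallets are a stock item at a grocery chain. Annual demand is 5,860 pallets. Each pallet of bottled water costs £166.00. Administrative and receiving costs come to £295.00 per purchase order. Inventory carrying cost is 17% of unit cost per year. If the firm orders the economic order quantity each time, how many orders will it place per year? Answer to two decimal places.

Holding cost H = 0.17 × £166.00 = £28.2200 per unit per year.
EOQ = √(2DS/H) = √(2 × 5,860 × 295 / 28.22) ≈ 350.02.
Orders per year = D / Q* = 5,860 / 350.02 ≈ 16.742.

N ≈ 16.74 orders per year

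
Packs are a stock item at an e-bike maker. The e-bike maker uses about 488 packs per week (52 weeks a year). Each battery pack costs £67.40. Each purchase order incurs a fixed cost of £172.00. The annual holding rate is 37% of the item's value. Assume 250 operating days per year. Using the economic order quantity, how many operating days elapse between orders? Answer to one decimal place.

Annual demand D = 488 × 52 = 25,376.
Holding cost H = 0.37 × £67.40 = £24.9380 per unit per year.
EOQ = √(2DS/H) = √(2 × 25,376 × 172 / 24.938) ≈ 591.64.
Cycle time = Q*/D × 250 = 591.64 / 25,376 × 250 ≈ 5.829 days.

T ≈ 5.8 days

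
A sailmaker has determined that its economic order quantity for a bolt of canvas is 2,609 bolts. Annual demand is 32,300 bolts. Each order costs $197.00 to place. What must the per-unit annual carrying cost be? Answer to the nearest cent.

Invert the EOQ relation Q*² = 2DS/H.
From Q* = √(2DS/H): H = 2DS / Q*² = 2 × 32,300 × 197 / 2,609² = 1.8696.

H ≈ $1.87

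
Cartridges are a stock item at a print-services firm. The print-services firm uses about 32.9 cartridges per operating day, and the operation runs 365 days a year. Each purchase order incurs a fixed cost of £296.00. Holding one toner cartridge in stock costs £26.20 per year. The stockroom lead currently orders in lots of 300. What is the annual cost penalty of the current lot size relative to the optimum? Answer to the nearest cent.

Annual demand D = 32.9 × 365 = 12,008.5.
EOQ = √(2DS/H) = √(2 × 12,008.5 × 296 / 26.2) ≈ 520.90.
Cost at Q* = (D/Q*)S + (Q*/2)H = √(2DSH) ≈ £13,647.59.
Cost at Q = 300: (12,008.5/300)×296 + (300/2)×26.2 = £11,848.39 + £3,930.00 = £15,778.39.
Excess = £15,778.39 − £13,647.59 = £2,130.80.

Extra cost ≈ £2,130.80 per year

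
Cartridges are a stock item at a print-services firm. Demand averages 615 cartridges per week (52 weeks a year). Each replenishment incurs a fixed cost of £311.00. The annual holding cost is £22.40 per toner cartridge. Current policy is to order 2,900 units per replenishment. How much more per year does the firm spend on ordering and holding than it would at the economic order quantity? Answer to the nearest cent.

Extra cost ≈ £14,801.03 per year

Annual demand D = 615 × 52 = 31,980.
EOQ = √(2DS/H) = √(2 × 31,980 × 311 / 22.4) ≈ 942.35.
Cost at Q* = (D/Q*)S + (Q*/2)H = √(2DSH) ≈ £21,108.55.
Cost at Q = 2,900: (31,980/2,900)×311 + (2,900/2)×22.4 = £3,429.58 + £32,480.00 = £35,909.58.
Excess = £35,909.58 − £21,108.55 = £14,801.03.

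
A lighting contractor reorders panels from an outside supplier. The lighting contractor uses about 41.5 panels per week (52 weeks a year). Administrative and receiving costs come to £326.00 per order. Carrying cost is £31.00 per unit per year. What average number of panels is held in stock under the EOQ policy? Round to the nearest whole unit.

Average inventory ≈ 107 panels

Annual demand D = 41.5 × 52 = 2,158.
Q* = √(2DS/H) = √(2 × 2,158 × 326 / 31) ≈ 213.04.
Average inventory = Q*/2 ≈ 213.04 / 2 = 106.522.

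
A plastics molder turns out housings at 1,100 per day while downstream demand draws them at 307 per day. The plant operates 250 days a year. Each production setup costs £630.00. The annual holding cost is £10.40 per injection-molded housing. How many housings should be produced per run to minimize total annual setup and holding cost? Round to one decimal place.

Annual demand D = 307 × 250 = 76,750.
Production build-up factor (1 − d/p) = 1 − 307/1,100 = 0.7209.
Q* = √(2DS / (H(1 − d/p))) = √(2 × 76,750 × 630 / (10.4 × 0.7209)).
= √(96,705,000 / 7.4975) ≈ 3591.431.

Q* ≈ 3,591.4 housings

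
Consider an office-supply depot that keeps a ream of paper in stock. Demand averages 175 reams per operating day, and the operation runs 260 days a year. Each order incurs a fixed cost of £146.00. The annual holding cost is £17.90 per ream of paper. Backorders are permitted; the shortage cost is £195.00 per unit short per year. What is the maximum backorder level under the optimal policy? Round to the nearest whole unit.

Annual demand D = 175 × 260 = 45,500.
With planned backorders, Q* = √(2DS/H) · √((H+B)/B).
√(2DS/H) = √(2 × 45,500 × 146 / 17.9) = 861.530.
√((H+B)/B) = √((17.9+195)/195) = 1.0449.
Q* ≈ 900.204.
S* = Q* · H/(H+B) = 900.204 × 17.9/212.9 ≈ 75.687.

S* ≈ 76 reams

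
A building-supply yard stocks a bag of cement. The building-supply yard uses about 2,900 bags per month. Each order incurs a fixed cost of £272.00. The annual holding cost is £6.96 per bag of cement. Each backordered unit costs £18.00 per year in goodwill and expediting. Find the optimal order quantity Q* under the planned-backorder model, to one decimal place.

Annual demand D = 2,900 × 12 = 34,800.
With planned backorders, Q* = √(2DS/H) · √((H+B)/B).
√(2DS/H) = √(2 × 34,800 × 272 / 6.96) = 1649.242.
√((H+B)/B) = √((6.96+18)/18) = 1.1776.
Q* ≈ 1942.095.

Q* ≈ 1,942.1 bags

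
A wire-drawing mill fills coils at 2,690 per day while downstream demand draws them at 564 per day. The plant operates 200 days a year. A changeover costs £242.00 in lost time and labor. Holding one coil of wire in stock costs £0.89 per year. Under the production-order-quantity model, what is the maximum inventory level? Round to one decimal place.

I_max ≈ 6,962.9 coils

Annual demand D = 564 × 200 = 112,800.
Production build-up factor (1 − d/p) = 1 − 564/2,690 = 0.7903.
Q* = √(2DS / (H(1 − d/p))) = √(2 × 112,800 × 242 / (0.89 × 0.7903)).
= √(54,595,200 / 0.7034) ≈ 8810.017.
Maximum inventory = Q*(1 − d/p) = 8810.017 × 0.7903 ≈ 6962.861.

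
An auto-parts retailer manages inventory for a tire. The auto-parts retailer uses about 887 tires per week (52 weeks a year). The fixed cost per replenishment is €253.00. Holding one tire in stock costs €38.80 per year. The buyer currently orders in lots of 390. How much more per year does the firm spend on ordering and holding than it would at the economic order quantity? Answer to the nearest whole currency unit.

Extra cost ≈ €7,395 per year

Annual demand D = 887 × 52 = 46,124.
EOQ = √(2DS/H) = √(2 × 46,124 × 253 / 38.8) ≈ 775.57.
Cost at Q* = (D/Q*)S + (Q*/2)H = √(2DSH) ≈ €30,092.25.
Cost at Q = 390: (46,124/390)×253 + (390/2)×38.8 = €29,921.47 + €7,566.00 = €37,487.47.
Excess = €37,487.47 − €30,092.25 = €7,395.22.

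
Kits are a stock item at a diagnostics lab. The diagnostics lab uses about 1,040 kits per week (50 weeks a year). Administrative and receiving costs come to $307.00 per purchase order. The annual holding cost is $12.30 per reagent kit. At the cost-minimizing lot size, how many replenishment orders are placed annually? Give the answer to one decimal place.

Annual demand D = 1,040 × 50 = 52,000.
The optimal lot size = √(2DS/H) = √(2 × 52,000 × 307 / 12.3) ≈ 1611.14.
Orders per year = D / Q* = 52,000 / 1611.14 ≈ 32.275.

N ≈ 32.3 orders per year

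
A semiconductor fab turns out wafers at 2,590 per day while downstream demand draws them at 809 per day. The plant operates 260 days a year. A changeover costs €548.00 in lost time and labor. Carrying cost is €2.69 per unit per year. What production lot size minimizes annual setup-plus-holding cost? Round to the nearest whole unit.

Annual demand D = 809 × 260 = 210,340.
Production build-up factor (1 − d/p) = 1 − 809/2,590 = 0.6876.
Q* = √(2DS / (H(1 − d/p))) = √(2 × 210,340 × 548 / (2.69 × 0.6876)).
= √(230,532,640 / 1.8498) ≈ 11163.696.

Q* ≈ 11,164 wafers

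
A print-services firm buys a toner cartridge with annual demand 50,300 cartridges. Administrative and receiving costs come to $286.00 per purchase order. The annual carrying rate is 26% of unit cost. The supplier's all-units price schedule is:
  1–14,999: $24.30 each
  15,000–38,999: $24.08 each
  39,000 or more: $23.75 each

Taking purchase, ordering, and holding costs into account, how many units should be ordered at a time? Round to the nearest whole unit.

Holding cost per unit per year at price C is H = 0.26·C.
For each price level, check whether its EOQ is feasible; otherwise the best quantity at that price is the breakpoint.
EOQ at $24.30 = 2134.0 (feasible in tier 1): TC = 50,300×$24.30 + (50,300/2134.0)×286 + (2134.0/2)×0.26×$24.30 = $1,235,772.54.
EOQ at $24.08 = 2143.7 < 15000, so use break Q=15000: TC = 50,300×$24.08 + (50,300/15000.0)×286 + (15000.0/2)×0.26×$24.08 = $1,259,139.05.
EOQ at $23.75 = 2158.6 < 39000, so use break Q=39000: TC = 50,300×$23.75 + (50,300/39000.0)×286 + (39000.0/2)×0.26×$23.75 = $1,315,406.37.
Lowest total cost is $1,235,772.54 at Q = 2134.0.

Q* ≈ 2,134 cartridges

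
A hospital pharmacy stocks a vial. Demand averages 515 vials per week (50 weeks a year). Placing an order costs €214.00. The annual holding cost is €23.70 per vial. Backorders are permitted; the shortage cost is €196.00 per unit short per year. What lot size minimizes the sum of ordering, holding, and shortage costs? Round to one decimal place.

Q* ≈ 722.0 vials

Annual demand D = 515 × 50 = 25,750.
With planned backorders, Q* = √(2DS/H) · √((H+B)/B).
√(2DS/H) = √(2 × 25,750 × 214 / 23.7) = 681.925.
√((H+B)/B) = √((23.7+196)/196) = 1.0587.
Q* ≈ 721.977.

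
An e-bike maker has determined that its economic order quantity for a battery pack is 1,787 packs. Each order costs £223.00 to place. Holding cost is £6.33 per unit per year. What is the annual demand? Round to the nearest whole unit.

D ≈ 45,323 packs per year

Invert the EOQ relation Q*² = 2DS/H.
From Q* = √(2DS/H): D = Q*²H / (2S) = 1,787² × 6.33 / (2 × 223) = 45322.928.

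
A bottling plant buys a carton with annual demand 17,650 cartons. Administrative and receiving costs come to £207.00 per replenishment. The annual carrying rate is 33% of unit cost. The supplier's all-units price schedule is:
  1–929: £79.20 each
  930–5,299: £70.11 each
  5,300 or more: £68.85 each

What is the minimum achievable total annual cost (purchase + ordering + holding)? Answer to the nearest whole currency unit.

Holding cost per unit per year at price C is H = 0.33·C.
For each price level, check whether its EOQ is feasible; otherwise the best quantity at that price is the breakpoint.
EOQ at £79.20 = 528.8 (feasible in tier 1): TC = 17,650×£79.20 + (17,650/528.8)×207 + (528.8/2)×0.33×£79.20 = £1,411,699.49.
EOQ at £70.11 = 562.0 < 930, so use break Q=930: TC = 17,650×£70.11 + (17,650/930.0)×207 + (930.0/2)×0.33×£70.11 = £1,252,128.43.
EOQ at £68.85 = 567.1 < 5300, so use break Q=5300: TC = 17,650×£68.85 + (17,650/5300.0)×207 + (5300.0/2)×0.33×£68.85 = £1,276,101.17.
Lowest total cost among the candidates is at Q = 930.0.

TC* ≈ £1,252,128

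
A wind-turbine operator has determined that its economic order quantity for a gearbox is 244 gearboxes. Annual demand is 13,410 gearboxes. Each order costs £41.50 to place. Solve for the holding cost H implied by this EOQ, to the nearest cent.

Squaring Q* = √(2DS/H) gives Q*² = 2DS/H.
From Q* = √(2DS/H): H = 2DS / Q*² = 2 × 13,410 × 41.5 / 244² = 18.6951.

H ≈ £18.70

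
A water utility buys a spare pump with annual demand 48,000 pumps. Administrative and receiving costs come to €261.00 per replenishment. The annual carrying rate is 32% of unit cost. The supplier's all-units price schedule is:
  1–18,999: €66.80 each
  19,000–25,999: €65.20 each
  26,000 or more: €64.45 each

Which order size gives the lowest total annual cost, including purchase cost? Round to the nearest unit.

Q* ≈ 1,083 pumps

Holding cost per unit per year at price C is H = 0.32·C.
Candidates are each tier's EOQ (if it falls in that tier) and each price-break quantity.
EOQ at €66.80 = 1082.7 (feasible in tier 1): TC = 48,000×€66.80 + (48,000/1082.7)×261 + (1082.7/2)×0.32×€66.80 = €3,229,542.97.
EOQ at €65.20 = 1095.9 < 19000, so use break Q=19000: TC = 48,000×€65.20 + (48,000/19000.0)×261 + (19000.0/2)×0.32×€65.20 = €3,328,467.37.
EOQ at €64.45 = 1102.2 < 26000, so use break Q=26000: TC = 48,000×€64.45 + (48,000/26000.0)×261 + (26000.0/2)×0.32×€64.45 = €3,362,193.85.
Lowest total cost is €3,229,542.97 at Q = 1082.7.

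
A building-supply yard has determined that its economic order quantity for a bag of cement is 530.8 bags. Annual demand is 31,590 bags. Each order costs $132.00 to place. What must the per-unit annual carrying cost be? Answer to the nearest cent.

H ≈ $29.60

The basic EOQ model gives Q* = √(2DS/H); rearrange for the unknown.
From Q* = √(2DS/H): H = 2DS / Q*² = 2 × 31,590 × 132 / 530.8² = 29.6000.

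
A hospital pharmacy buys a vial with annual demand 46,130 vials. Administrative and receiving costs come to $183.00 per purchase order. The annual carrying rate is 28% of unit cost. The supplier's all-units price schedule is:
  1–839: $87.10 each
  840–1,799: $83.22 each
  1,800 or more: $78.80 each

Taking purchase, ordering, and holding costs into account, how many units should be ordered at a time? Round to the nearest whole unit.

Holding cost per unit per year at price C is H = 0.28·C.
Candidates are each tier's EOQ (if it falls in that tier) and each price-break quantity.
EOQ at $87.10 = 832.0 (feasible in tier 1): TC = 46,130×$87.10 + (46,130/832.0)×183 + (832.0/2)×0.28×$87.10 = $4,038,214.79.
EOQ at $83.22 = 851.2 (feasible in tier 2): TC = 46,130×$83.22 + (46,130/851.2)×183 + (851.2/2)×0.28×$83.22 = $3,858,773.28.
EOQ at $78.80 = 874.8 < 1800, so use break Q=1800: TC = 46,130×$78.80 + (46,130/1800.0)×183 + (1800.0/2)×0.28×$78.80 = $3,659,591.48.
Lowest total cost is $3,659,591.48 at Q = 1800.0.

Q* ≈ 1,800 vials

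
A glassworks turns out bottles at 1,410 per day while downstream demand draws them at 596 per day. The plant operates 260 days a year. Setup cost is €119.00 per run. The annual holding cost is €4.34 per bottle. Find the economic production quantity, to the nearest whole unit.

Q* ≈ 3,837 bottles

Annual demand D = 596 × 260 = 154,960.
Production build-up factor (1 − d/p) = 1 − 596/1,410 = 0.5773.
Q* = √(2DS / (H(1 − d/p))) = √(2 × 154,960 × 119 / (4.34 × 0.5773)).
= √(36,880,480 / 2.5055) ≈ 3836.638.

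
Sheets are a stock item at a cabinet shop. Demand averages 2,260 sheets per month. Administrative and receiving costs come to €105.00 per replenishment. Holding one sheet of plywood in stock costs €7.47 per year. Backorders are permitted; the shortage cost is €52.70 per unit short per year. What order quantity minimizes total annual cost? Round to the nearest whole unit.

Annual demand D = 2,260 × 12 = 27,120.
With planned backorders, Q* = √(2DS/H) · √((H+B)/B).
√(2DS/H) = √(2 × 27,120 × 105 / 7.47) = 873.161.
√((H+B)/B) = √((7.47+52.7)/52.7) = 1.0685.
Q* ≈ 932.994.

Q* ≈ 933 sheets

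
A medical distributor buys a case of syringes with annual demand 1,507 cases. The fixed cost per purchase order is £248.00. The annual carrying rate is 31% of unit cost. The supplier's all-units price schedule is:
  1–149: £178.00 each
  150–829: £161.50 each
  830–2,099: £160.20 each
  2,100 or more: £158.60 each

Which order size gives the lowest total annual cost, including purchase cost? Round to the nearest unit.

Q* ≈ 150 cases

Holding cost per unit per year at price C is H = 0.31·C.
Candidates are each tier's EOQ (if it falls in that tier) and each price-break quantity.
EOQ at £178.00 = 116.4 (feasible in tier 1): TC = 1,507×£178.00 + (1,507/116.4)×248 + (116.4/2)×0.31×£178.00 = £274,668.27.
EOQ at £161.50 = 122.2 < 150, so use break Q=150: TC = 1,507×£161.50 + (1,507/150.0)×248 + (150.0/2)×0.31×£161.50 = £249,626.95.
EOQ at £160.20 = 122.7 < 830, so use break Q=830: TC = 1,507×£160.20 + (1,507/830.0)×248 + (830.0/2)×0.31×£160.20 = £262,481.41.
EOQ at £158.60 = 123.3 < 2100, so use break Q=2100: TC = 1,507×£158.60 + (1,507/2100.0)×248 + (2100.0/2)×0.31×£158.60 = £290,812.47.
Lowest total cost is £249,626.95 at Q = 150.0.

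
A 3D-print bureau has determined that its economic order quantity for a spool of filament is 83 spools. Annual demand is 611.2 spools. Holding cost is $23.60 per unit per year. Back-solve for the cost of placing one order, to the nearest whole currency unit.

S ≈ $133

Invert the EOQ relation Q*² = 2DS/H.
From Q* = √(2DS/H): S = Q*²H / (2D) = 83² × 23.6 / (2 × 611.2) = 133.0010.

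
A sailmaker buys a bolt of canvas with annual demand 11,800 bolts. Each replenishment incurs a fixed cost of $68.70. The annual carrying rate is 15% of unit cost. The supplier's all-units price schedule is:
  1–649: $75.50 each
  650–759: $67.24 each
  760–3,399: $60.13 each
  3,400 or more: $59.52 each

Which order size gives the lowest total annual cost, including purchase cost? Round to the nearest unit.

Holding cost per unit per year at price C is H = 0.15·C.
Evaluate total cost at each tier's feasible EOQ or, if the EOQ is below the tier, at the tier's minimum quantity.
EOQ at $75.50 = 378.4 (feasible in tier 1): TC = 11,800×$75.50 + (11,800/378.4)×68.7 + (378.4/2)×0.15×$75.50 = $895,185.03.
EOQ at $67.24 = 400.9 < 650, so use break Q=650: TC = 11,800×$67.24 + (11,800/650.0)×68.7 + (650.0/2)×0.15×$67.24 = $797,957.12.
EOQ at $60.13 = 424.0 < 760, so use break Q=760: TC = 11,800×$60.13 + (11,800/760.0)×68.7 + (760.0/2)×0.15×$60.13 = $714,028.07.
EOQ at $59.52 = 426.1 < 3400, so use break Q=3400: TC = 11,800×$59.52 + (11,800/3400.0)×68.7 + (3400.0/2)×0.15×$59.52 = $717,752.03.
Lowest total cost is $714,028.07 at Q = 760.0.

Q* ≈ 760 bolts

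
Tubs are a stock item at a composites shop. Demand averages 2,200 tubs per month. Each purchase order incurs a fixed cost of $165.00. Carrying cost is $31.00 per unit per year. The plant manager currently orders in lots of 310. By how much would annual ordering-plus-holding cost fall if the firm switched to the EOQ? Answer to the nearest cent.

Extra cost ≈ $2,422.75 per year

Annual demand D = 2,200 × 12 = 26,400.
EOQ = √(2DS/H) = √(2 × 26,400 × 165 / 31) ≈ 530.12.
Cost at Q* = (D/Q*)S + (Q*/2)H = √(2DSH) ≈ $16,433.87.
Cost at Q = 310: (26,400/310)×165 + (310/2)×31 = $14,051.61 + $4,805.00 = $18,856.61.
Excess = $18,856.61 − $16,433.87 = $2,422.75.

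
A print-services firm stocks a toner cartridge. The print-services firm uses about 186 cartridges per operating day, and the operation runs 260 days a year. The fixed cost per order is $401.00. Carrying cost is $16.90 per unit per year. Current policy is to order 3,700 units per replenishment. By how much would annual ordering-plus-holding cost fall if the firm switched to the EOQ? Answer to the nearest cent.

Annual demand D = 186 × 260 = 48,360.
EOQ = √(2DS/H) = √(2 × 48,360 × 401 / 16.9) ≈ 1514.91.
Cost at Q* = (D/Q*)S + (Q*/2)H = √(2DSH) ≈ $25,601.99.
Cost at Q = 3,700: (48,360/3,700)×401 + (3,700/2)×16.9 = $5,241.18 + $31,265.00 = $36,506.18.
Excess = $36,506.18 − $25,601.99 = $10,904.19.

Extra cost ≈ $10,904.19 per year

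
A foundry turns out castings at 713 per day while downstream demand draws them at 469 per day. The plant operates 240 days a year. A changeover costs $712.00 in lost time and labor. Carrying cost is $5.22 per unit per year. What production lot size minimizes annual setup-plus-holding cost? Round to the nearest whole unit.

Q* ≈ 9,472 castings

Annual demand D = 469 × 240 = 112,560.
Production build-up factor (1 − d/p) = 1 − 469/713 = 0.3422.
Q* = √(2DS / (H(1 − d/p))) = √(2 × 112,560 × 712 / (5.22 × 0.3422)).
= √(160,285,440 / 1.7864) ≈ 9472.435.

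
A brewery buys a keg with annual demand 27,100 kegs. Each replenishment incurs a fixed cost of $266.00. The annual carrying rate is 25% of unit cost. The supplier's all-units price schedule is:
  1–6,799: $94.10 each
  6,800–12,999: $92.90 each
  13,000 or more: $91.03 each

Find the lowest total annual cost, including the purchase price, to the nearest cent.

Holding cost per unit per year at price C is H = 0.25·C.
For each price level, check whether its EOQ is feasible; otherwise the best quantity at that price is the breakpoint.
EOQ at $94.10 = 782.8 (feasible in tier 1): TC = 27,100×$94.10 + (27,100/782.8)×266 + (782.8/2)×0.25×$94.10 = $2,568,526.42.
EOQ at $92.90 = 787.9 < 6800, so use break Q=6800: TC = 27,100×$92.90 + (27,100/6800.0)×266 + (6800.0/2)×0.25×$92.90 = $2,597,615.09.
EOQ at $91.03 = 795.9 < 13000, so use break Q=13000: TC = 27,100×$91.03 + (27,100/13000.0)×266 + (13000.0/2)×0.25×$91.03 = $2,615,391.26.
Lowest total cost among the candidates is at Q = 782.8.

TC* ≈ $2,568,526.42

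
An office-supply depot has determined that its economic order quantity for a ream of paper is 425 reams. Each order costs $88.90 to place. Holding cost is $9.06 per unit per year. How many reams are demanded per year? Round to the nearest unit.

D ≈ 9,204 reams per year

The basic EOQ model gives Q* = √(2DS/H); rearrange for the unknown.
From Q* = √(2DS/H): D = Q*²H / (2S) = 425² × 9.06 / (2 × 88.9) = 9203.951.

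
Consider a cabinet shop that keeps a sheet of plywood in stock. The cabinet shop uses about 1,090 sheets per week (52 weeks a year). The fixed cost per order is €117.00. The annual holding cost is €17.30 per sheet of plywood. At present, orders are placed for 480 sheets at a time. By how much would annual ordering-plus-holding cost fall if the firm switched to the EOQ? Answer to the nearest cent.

Annual demand D = 1,090 × 52 = 56,680.
EOQ = √(2DS/H) = √(2 × 56,680 × 117 / 17.3) ≈ 875.59.
Cost at Q* = (D/Q*)S + (Q*/2)H = √(2DSH) ≈ €15,147.67.
Cost at Q = 480: (56,680/480)×117 + (480/2)×17.3 = €13,815.75 + €4,152.00 = €17,967.75.
Excess = €17,967.75 − €15,147.67 = €2,820.08.

Extra cost ≈ €2,820.08 per year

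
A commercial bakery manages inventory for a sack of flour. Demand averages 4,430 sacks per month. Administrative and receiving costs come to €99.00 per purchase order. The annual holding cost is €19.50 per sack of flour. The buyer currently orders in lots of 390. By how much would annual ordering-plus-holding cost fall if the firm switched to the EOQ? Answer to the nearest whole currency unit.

Extra cost ≈ €2,970 per year

Annual demand D = 4,430 × 12 = 53,160.
EOQ = √(2DS/H) = √(2 × 53,160 × 99 / 19.5) ≈ 734.70.
Cost at Q* = (D/Q*)S + (Q*/2)H = √(2DSH) ≈ €14,326.58.
Cost at Q = 390: (53,160/390)×99 + (390/2)×19.5 = €13,494.46 + €3,802.50 = €17,296.96.
Excess = €17,296.96 − €14,326.58 = €2,970.39.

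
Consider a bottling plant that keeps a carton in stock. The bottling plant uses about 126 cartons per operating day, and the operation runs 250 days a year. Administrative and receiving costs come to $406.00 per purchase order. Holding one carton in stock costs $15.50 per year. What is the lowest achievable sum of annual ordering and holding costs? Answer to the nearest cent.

Annual demand D = 126 × 250 = 31,500.
Q* = √(2DS/H) = √(2 × 31,500 × 406 / 15.5) ≈ 1284.60.
At Q*, ordering cost (D/Q*)S equals holding cost (Q*/2)H, each = √(DSH/2).
Minimum total = √(2DSH) = √(2 × 31,500 × 406 × 15.5) ≈ 19911.278.

TC* ≈ $19,911.28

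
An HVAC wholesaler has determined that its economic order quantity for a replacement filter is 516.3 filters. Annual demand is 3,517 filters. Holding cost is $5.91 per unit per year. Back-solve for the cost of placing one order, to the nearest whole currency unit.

S ≈ $224

Squaring Q* = √(2DS/H) gives Q*² = 2DS/H.
From Q* = √(2DS/H): S = Q*²H / (2D) = 516.3² × 5.91 / (2 × 3,517) = 223.9698.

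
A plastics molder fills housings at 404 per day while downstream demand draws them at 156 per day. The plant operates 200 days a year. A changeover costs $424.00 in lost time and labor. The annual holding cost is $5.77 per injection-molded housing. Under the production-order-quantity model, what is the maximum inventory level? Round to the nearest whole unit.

Annual demand D = 156 × 200 = 31,200.
Production build-up factor (1 − d/p) = 1 − 156/404 = 0.6139.
Q* = √(2DS / (H(1 − d/p))) = √(2 × 31,200 × 424 / (5.77 × 0.6139)).
= √(26,457,600 / 3.542) ≈ 2733.079.
Maximum inventory = Q*(1 − d/p) = 2733.079 × 0.6139 ≈ 1677.732.

I_max ≈ 1,678 housings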